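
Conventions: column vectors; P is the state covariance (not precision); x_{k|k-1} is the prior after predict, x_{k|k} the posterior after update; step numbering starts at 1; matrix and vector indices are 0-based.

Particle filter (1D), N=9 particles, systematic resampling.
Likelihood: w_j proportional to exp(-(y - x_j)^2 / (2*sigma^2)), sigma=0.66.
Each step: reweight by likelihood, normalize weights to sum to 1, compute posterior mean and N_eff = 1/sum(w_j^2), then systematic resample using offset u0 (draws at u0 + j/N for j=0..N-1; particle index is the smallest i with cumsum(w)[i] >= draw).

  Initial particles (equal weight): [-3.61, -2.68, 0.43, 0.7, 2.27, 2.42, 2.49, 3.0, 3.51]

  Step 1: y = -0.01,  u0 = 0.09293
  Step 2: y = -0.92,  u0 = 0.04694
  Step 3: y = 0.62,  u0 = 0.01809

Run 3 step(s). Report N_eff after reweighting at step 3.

step 1: w=[0.0000, 0.0002, 0.5861, 0.4104, 0.0019, 0.0008, 0.0006, 0.0000, 0.0000]  mean=0.5465  Neff=1.9533  idx=[2, 2, 2, 2, 2, 3, 3, 3, 3]
step 2: w=[0.1517, 0.1517, 0.1517, 0.1517, 0.1517, 0.0604, 0.0604, 0.0604, 0.0604]  mean=0.4952  Neff=7.7151  idx=[0, 1, 1, 2, 3, 3, 4, 6, 7]
step 3: w=[0.1103, 0.1103, 0.1103, 0.1103, 0.1103, 0.1103, 0.1103, 0.1141, 0.1141]  mean=0.4916  Neff=8.9982  idx=[0, 1, 2, 3, 4, 5, 6, 7, 8]

N_eff = 8.9982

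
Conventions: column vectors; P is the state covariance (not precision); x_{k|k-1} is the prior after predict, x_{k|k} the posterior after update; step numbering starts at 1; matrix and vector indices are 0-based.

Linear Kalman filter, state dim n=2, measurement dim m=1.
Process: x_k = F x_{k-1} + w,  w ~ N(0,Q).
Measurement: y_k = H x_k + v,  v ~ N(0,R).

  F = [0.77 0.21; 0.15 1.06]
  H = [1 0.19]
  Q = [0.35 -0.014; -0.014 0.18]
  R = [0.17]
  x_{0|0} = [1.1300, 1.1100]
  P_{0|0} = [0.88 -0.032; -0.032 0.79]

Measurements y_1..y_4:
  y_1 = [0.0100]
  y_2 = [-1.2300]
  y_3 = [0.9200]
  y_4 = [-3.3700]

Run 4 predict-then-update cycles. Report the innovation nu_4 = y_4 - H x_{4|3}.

innov = [-4.0242]

step 1: x^-=[1.1032, 1.3461]  P^-=[0.8962 0.2364; 0.2364 1.0773]  S=[1.1950]  K=[0.7876; 0.3691]  nu=[-1.3490]  x^+=[0.0408, 0.8482]  P^+=[0.1550 -0.1110; -0.1110 0.9145]
step 2: x^-=[0.2095, 0.9052]  P^-=[0.4463 0.1134; 0.1134 1.1757]  S=[0.7018]  K=[0.6666; 0.4798]  nu=[-1.6115]  x^+=[-0.8647, 0.1320]  P^+=[0.1344 -0.1111; -0.1111 1.0141]
step 3: x^-=[-0.6381, 0.0102]  P^-=[0.4385 0.1331; 0.1331 1.2872]  S=[0.7055]  K=[0.6573; 0.5353]  nu=[1.5562]  x^+=[0.3848, 0.8432]  P^+=[0.1336 -0.1152; -0.1152 1.0850]
step 4: x^-=[0.4734, 0.9515]  P^-=[0.4398 0.1453; 0.1453 1.3655]  S=[0.7144]  K=[0.6544; 0.5666]  nu=[-4.0242]  x^+=[-2.1599, -1.3288]  P^+=[0.1340 -0.1195; -0.1195 1.1362]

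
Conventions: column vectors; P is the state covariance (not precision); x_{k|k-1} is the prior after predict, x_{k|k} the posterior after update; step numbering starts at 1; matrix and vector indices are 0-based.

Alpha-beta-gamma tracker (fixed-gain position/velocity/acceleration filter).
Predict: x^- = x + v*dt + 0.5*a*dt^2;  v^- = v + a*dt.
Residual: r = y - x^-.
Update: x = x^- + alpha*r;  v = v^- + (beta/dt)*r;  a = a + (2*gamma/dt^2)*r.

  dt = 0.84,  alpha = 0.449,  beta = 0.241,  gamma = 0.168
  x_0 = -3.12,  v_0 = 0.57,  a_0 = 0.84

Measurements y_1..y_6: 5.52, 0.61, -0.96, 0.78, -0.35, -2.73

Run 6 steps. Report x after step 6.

step 1: x_pred=-2.3448  r=7.8648  x^+=1.1865  v^+=3.5321  a^+=4.5852
step 2: x_pred=5.7710  r=-5.1610  x^+=3.4537  v^+=5.9029  a^+=2.1275
step 3: x_pred=9.1627  r=-10.1227  x^+=4.6176  v^+=4.7857  a^+=-2.6928
step 4: x_pred=7.6876  r=-6.9076  x^+=4.5861  v^+=0.5419  a^+=-5.9822
step 5: x_pred=2.9308  r=-3.2808  x^+=1.4577  v^+=-5.4244  a^+=-7.5445
step 6: x_pred=-5.7604  r=3.0304  x^+=-4.3998  v^+=-10.8923  a^+=-6.1014

x_post = -4.3998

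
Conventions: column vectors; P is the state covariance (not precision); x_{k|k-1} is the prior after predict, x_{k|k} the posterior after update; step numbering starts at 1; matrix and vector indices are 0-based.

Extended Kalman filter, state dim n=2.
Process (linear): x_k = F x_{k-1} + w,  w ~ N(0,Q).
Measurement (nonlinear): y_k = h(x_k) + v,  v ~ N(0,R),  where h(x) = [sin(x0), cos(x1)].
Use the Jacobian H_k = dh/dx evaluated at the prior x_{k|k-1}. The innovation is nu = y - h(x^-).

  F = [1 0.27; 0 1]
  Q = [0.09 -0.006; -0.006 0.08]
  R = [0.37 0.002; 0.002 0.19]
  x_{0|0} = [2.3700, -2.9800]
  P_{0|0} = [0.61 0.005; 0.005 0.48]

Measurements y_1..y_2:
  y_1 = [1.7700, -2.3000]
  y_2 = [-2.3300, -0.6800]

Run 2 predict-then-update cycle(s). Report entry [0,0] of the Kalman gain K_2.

step 1: x^-=[1.5654, -2.9800]  P^-=[0.7377 0.1286; 0.1286 0.5600]  H_jac=[0.0054 0.0000; 0.0000 0.1609]  S=[0.3700 0.0021; 0.0021 0.2045]  K=[0.0102 0.1011; -0.0006 0.4406]  nu=[0.7700, -1.3130]  x^+=[1.4405, -3.5590]  P^+=[0.7356 0.1195; 0.1195 0.5203]
step 2: x^-=[0.4796, -3.5590]  P^-=[0.9280 0.2540; 0.2540 0.6003]  H_jac=[0.8872 0.0000; 0.0000 -0.4054]  S=[1.1004 -0.0893; -0.0893 0.2887]  K=[0.7378 -0.1283; 0.1398 -0.7998]  nu=[-2.7914, 0.2341]  x^+=[-1.6098, -4.1366]  P^+=[0.3074 0.0565; 0.0565 0.3742]

K[0,0] = 0.7378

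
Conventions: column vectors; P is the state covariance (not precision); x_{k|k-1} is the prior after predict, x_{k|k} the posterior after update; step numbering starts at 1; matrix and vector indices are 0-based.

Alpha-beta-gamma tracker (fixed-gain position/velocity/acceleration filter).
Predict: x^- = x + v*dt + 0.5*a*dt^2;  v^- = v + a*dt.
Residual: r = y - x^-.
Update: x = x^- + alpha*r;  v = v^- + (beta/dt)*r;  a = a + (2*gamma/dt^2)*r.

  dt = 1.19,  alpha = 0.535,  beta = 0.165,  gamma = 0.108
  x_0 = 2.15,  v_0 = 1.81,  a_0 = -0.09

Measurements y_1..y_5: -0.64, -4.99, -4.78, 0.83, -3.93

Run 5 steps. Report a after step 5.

a_post = 0.4663

step 1: x_pred=4.2402  r=-4.8802  x^+=1.6293  v^+=1.0262  a^+=-0.8344
step 2: x_pred=2.2597  r=-7.2497  x^+=-1.6189  v^+=-0.9719  a^+=-1.9402
step 3: x_pred=-4.1492  r=-0.6308  x^+=-4.4867  v^+=-3.3682  a^+=-2.0364
step 4: x_pred=-9.9367  r=10.7667  x^+=-4.1765  v^+=-4.2987  a^+=-0.3942
step 5: x_pred=-9.5710  r=5.6410  x^+=-6.5531  v^+=-3.9855  a^+=0.4663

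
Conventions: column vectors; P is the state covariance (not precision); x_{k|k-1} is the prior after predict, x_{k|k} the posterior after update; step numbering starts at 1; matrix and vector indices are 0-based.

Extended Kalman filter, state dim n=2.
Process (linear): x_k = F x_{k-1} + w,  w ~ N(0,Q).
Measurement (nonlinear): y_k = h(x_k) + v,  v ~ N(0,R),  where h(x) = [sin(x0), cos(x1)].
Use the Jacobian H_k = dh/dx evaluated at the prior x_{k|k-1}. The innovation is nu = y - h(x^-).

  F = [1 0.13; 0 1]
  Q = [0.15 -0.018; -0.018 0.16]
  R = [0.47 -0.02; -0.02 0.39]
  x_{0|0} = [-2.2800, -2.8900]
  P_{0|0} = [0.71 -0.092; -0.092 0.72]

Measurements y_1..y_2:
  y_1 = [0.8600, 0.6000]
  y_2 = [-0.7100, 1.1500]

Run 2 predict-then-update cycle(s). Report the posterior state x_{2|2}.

x_post = [-3.1157, -0.8585]

step 1: x^-=[-2.6557, -2.8900]  P^-=[0.8482 -0.0164; -0.0164 0.8800]  H_jac=[-0.8843 0.0000; 0.0000 0.2489]  S=[1.1333 -0.0164; -0.0164 0.4445]  K=[-0.6624 -0.0336; 0.0199 0.4935]  nu=[1.3270, 1.5685]  x^+=[-3.5874, -2.0894]  P^+=[0.3513 0.0006; 0.0006 0.7716]
step 2: x^-=[-3.8590, -2.0894]  P^-=[0.5145 0.0829; 0.0829 0.9316]  H_jac=[-0.7535 0.0000; 0.0000 0.8685]  S=[0.7621 -0.0742; -0.0742 1.0927]  K=[-0.5056 0.0315; -0.0099 0.7398]  nu=[-1.3674, 1.6457]  x^+=[-3.1157, -0.8585]  P^+=[0.3162 0.0258; 0.0258 0.3324]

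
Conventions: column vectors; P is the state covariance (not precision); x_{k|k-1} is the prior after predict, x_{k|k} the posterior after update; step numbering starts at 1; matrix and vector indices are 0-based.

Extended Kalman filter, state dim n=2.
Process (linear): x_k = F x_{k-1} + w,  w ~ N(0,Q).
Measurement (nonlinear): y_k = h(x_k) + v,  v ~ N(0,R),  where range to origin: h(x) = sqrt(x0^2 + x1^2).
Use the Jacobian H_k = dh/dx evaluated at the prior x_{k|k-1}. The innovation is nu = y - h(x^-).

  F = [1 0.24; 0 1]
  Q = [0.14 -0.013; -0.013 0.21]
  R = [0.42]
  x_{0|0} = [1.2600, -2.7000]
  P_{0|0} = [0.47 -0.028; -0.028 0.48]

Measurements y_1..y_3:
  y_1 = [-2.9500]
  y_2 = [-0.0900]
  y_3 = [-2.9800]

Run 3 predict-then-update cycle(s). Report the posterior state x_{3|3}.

x_post = [-0.1650, -1.4030]

step 1: x^-=[0.6120, -2.7000]  P^-=[0.6242 0.0742; 0.0742 0.6900]  H_jac=[0.2211 -0.9753]  S=[1.0748]  K=[0.0611; -0.6108]  nu=[-5.7185]  x^+=[0.2629, 0.7931]  P^+=[0.6202 0.1143; 0.1143 0.2890]
step 2: x^-=[0.4532, 0.7931]  P^-=[0.8317 0.1706; 0.1706 0.4990]  H_jac=[0.4961 0.8682]  S=[1.1479]  K=[0.4885; 0.4512]  nu=[-1.0034]  x^+=[-0.0370, 0.3404]  P^+=[0.5577 -0.0824; -0.0824 0.2653]
step 3: x^-=[0.0447, 0.3404]  P^-=[0.6735 -0.0317; -0.0317 0.4753]  H_jac=[0.1301 0.9915]  S=[0.8905]  K=[0.0631; 0.5246]  nu=[-3.3233]  x^+=[-0.1650, -1.4030]  P^+=[0.6699 -0.0612; -0.0612 0.2302]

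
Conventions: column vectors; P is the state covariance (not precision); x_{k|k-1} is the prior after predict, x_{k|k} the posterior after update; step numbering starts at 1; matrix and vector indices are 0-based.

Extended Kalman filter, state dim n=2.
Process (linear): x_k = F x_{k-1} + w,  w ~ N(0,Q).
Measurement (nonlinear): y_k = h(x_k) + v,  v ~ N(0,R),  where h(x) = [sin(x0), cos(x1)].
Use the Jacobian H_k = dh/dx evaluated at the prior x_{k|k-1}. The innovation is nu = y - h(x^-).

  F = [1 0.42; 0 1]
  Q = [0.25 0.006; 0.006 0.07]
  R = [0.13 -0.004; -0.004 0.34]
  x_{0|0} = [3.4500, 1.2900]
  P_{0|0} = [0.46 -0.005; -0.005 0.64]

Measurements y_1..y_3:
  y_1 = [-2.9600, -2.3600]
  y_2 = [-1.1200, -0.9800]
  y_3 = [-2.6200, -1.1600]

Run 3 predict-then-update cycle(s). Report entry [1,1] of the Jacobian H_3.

H_jac[1,1] = 0.4365

step 1: x^-=[3.9918, 1.2900]  P^-=[0.8187 0.2698; 0.2698 0.7100]  H_jac=[-0.6598 0.0000; 0.0000 -0.9608]  S=[0.4864 0.1670; 0.1670 0.9955]  K=[-1.0835 -0.0786; -0.1386 -0.6620]  nu=[-2.2086, -2.6371]  x^+=[6.5921, 3.3420]  P^+=[0.2130 0.0233; 0.0233 0.2337]
step 2: x^-=[7.9958, 3.3420]  P^-=[0.5238 0.1274; 0.1274 0.3037]  H_jac=[-0.1413 0.0000; 0.0000 0.1991]  S=[0.1405 -0.0076; -0.0076 0.3520]  K=[-0.5236 0.0608; -0.1191 0.1692]  nu=[-2.1100, -0.0000]  x^+=[9.1006, 3.5932]  P^+=[0.4835 0.1143; 0.1143 0.2913]
step 3: x^-=[10.6098, 3.5932]  P^-=[0.8809 0.2427; 0.2427 0.3613]  H_jac=[-0.3763 0.0000; 0.0000 0.4365]  S=[0.2547 -0.0439; -0.0439 0.4088]  K=[-1.2803 0.1217; -0.2976 0.3538]  nu=[-1.6935, -0.2603]  x^+=[12.7463, 4.0051]  P^+=[0.4436 0.1066; 0.1066 0.2783]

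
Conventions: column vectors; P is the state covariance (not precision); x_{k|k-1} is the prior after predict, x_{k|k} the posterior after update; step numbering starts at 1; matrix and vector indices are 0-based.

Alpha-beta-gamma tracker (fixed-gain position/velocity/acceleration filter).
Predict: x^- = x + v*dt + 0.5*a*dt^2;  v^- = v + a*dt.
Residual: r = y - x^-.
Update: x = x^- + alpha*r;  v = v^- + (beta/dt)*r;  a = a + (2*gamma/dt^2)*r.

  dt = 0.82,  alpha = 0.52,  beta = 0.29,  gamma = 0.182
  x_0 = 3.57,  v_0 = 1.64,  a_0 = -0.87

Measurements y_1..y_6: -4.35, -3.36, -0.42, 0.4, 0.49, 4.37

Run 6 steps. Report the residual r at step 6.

resid = -0.3089

step 1: x_pred=4.6223  r=-8.9723  x^+=-0.0433  v^+=-2.2465  a^+=-5.7271
step 2: x_pred=-3.8109  r=0.4509  x^+=-3.5764  v^+=-6.7833  a^+=-5.4830
step 3: x_pred=-10.9821  r=10.5621  x^+=-5.4898  v^+=-7.5440  a^+=0.2347
step 4: x_pred=-11.5970  r=11.9970  x^+=-5.3585  v^+=-3.1087  a^+=6.7292
step 5: x_pred=-5.6453  r=6.1353  x^+=-2.4549  v^+=4.5791  a^+=10.0505
step 6: x_pred=4.6789  r=-0.3089  x^+=4.5183  v^+=12.7113  a^+=9.8833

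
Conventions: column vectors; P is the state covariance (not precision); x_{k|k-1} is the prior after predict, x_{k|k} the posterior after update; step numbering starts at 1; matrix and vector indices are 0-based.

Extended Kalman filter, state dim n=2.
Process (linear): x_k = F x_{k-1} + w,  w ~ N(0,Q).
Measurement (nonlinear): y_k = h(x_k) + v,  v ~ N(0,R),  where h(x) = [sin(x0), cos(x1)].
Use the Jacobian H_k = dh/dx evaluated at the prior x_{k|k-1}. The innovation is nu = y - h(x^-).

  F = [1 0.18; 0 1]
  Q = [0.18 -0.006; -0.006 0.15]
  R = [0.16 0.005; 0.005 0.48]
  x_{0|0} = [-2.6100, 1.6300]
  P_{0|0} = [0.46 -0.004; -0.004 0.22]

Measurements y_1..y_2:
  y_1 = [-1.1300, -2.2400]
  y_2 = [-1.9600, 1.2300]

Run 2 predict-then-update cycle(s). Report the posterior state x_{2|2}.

step 1: x^-=[-2.3166, 1.6300]  P^-=[0.6457 0.0296; 0.0296 0.3700]  H_jac=[-0.6786 0.0000; 0.0000 -0.9982]  S=[0.4573 0.0251; 0.0251 0.8487]  K=[-0.9577 -0.0065; -0.0201 -0.4346]  nu=[-0.3955, -2.1808]  x^+=[-1.9236, 2.5857]  P^+=[0.2259 0.0079; 0.0079 0.2091]
step 2: x^-=[-1.4581, 2.5857]  P^-=[0.4155 0.0396; 0.0396 0.3591]  H_jac=[0.1124 0.0000; 0.0000 -0.5277]  S=[0.1653 0.0027; 0.0027 0.5800]  K=[0.2833 -0.0373; 0.0322 -0.3268]  nu=[-0.9663, 2.0795]  x^+=[-1.8094, 1.8750]  P^+=[0.4015 0.0313; 0.0313 0.2970]

x_post = [-1.8094, 1.8750]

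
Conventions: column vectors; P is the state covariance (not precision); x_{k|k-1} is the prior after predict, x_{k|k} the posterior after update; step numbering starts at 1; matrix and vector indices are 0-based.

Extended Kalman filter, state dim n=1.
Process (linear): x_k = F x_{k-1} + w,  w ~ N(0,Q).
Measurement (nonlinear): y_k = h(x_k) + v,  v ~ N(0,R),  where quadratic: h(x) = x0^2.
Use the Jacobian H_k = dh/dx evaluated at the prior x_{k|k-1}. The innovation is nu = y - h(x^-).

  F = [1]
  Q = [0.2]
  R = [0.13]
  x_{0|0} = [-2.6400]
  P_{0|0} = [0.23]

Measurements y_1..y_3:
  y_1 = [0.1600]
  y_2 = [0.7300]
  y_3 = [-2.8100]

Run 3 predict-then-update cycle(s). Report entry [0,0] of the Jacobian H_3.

H_jac[0,0] = -1.9645

step 1: x^-=[-2.6400]  P^-=[0.4300]  H_jac=[-5.2800]  S=[12.1177]  K=[-0.1874]  nu=[-6.8096]  x^+=[-1.3641]  P^+=[0.0046]
step 2: x^-=[-1.3641]  P^-=[0.2046]  H_jac=[-2.7283]  S=[1.6530]  K=[-0.3377]  nu=[-1.1309]  x^+=[-0.9822]  P^+=[0.0161]
step 3: x^-=[-0.9822]  P^-=[0.2161]  H_jac=[-1.9645]  S=[0.9639]  K=[-0.4404]  nu=[-3.7748]  x^+=[0.6801]  P^+=[0.0291]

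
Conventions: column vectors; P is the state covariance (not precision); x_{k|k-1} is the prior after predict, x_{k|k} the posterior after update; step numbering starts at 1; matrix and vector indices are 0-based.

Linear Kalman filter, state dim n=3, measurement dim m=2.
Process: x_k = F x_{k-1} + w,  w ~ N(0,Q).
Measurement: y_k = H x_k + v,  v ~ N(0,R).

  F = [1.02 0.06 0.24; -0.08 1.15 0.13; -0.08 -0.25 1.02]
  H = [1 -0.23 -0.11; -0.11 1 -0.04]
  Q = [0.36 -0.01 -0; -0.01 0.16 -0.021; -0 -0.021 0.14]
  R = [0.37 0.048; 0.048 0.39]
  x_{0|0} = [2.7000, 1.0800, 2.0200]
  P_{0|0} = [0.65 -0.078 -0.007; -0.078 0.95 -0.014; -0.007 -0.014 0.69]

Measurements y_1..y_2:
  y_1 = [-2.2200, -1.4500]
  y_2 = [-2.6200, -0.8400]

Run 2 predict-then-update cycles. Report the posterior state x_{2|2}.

x_post = [-1.7107, -0.5725, 1.8348]

step 1: x^-=[3.3036, 1.2886, 1.5744]  P^-=[1.0660 -0.0718 0.1147; -0.0718 1.4425 -0.2082; 0.1147 -0.2082 0.9266]  S=[1.5208 -0.4528; -0.4528 1.8804]  K=[0.7248 0.0715; -0.0208 0.7708; -0.0010 -0.1374]  nu=[-5.0540, -2.3122]  x^+=[-0.5251, -0.3883, 1.8971]  P^+=[0.3044 0.0997 0.0892; 0.0997 0.3102 -0.0082; 0.0892 -0.0082 0.8912]
step 2: x^-=[-0.1036, -0.1579, 2.0742]  P^-=[0.7848 0.1387 0.2538; 0.1387 0.5647 -0.0148; 0.2538 -0.0148 1.0822]  S=[1.0773 -0.0268; -0.0268 0.9388]  K=[0.6745 0.0642; 0.0243 0.5865; 0.1261 -0.0880]  nu=[-2.3245, -0.6106]  x^+=[-1.7107, -0.5725, 1.8348]  P^+=[0.2931 0.0963 0.1661; 0.0963 0.2418 0.0323; 0.1661 0.0323 1.0572]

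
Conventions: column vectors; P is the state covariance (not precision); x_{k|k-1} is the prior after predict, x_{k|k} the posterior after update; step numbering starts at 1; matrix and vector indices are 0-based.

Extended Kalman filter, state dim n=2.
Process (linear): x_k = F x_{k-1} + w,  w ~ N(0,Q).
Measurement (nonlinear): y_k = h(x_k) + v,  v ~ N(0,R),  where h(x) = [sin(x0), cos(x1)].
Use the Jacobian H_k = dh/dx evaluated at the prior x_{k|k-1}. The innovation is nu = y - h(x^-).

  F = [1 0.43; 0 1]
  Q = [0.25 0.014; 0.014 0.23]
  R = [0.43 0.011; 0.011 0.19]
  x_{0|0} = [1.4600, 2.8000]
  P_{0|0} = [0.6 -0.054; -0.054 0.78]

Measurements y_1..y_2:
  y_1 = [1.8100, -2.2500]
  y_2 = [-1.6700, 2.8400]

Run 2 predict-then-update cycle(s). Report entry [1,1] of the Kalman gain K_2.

step 1: x^-=[2.6640, 2.8000]  P^-=[0.9478 0.2954; 0.2954 1.0100]  H_jac=[-0.8881 0.0000; 0.0000 -0.3350]  S=[1.1775 0.0989; 0.0989 0.3033]  K=[-0.7068 -0.0958; -0.1328 -1.0721]  nu=[1.3504, -1.3078]  x^+=[1.8349, 4.0228]  P^+=[0.3434 0.0776; 0.0776 0.6124]
step 2: x^-=[3.5647, 4.0228]  P^-=[0.7733 0.3549; 0.3549 0.8424]  H_jac=[-0.9118 0.0000; 0.0000 0.7715]  S=[1.0729 -0.2387; -0.2387 0.6914]  K=[-0.6164 0.1832; -0.1002 0.9054]  nu=[-1.2594, 3.4762]  x^+=[4.9780, 7.2964]  P^+=[0.2885 0.0363; 0.0363 0.2215]

K[1,1] = 0.9054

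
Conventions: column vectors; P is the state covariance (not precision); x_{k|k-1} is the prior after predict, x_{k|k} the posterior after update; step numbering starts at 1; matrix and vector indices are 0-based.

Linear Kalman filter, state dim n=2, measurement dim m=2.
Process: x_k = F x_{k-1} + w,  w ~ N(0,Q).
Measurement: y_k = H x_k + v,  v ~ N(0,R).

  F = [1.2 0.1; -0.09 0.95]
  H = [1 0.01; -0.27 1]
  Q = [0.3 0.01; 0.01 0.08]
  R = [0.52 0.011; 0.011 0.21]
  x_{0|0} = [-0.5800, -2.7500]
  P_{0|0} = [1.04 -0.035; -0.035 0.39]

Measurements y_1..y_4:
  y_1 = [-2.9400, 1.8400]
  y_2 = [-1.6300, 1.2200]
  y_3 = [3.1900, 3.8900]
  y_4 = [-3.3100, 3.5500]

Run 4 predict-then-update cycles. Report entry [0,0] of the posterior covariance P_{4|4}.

P_post[0,0] = 0.2918

step 1: x^-=[-0.9710, -2.5603]  P^-=[1.7931 -0.1049; -0.1049 0.4464]  S=[2.3110 -0.5732; -0.5732 0.8437]  K=[0.7243 -0.2060; 0.1156 0.6412]  nu=[-1.9434, 4.1381]  x^+=[-3.2309, -0.1318]  P^+=[0.3737 0.0656; 0.0656 0.1536]
step 2: x^-=[-3.8903, 0.1656]  P^-=[0.8555 0.0585; 0.0585 0.2105]  S=[1.3767 -0.1596; -0.1596 0.4513]  K=[0.6022 -0.1694; 0.0980 0.4661]  nu=[2.2586, 0.0040]  x^+=[-2.5308, 0.3889]  P^+=[0.3107 0.0550; 0.0550 0.1138]
step 3: x^-=[-2.9981, 0.5972]  P^-=[0.7618 0.0494; 0.0494 0.1758]  S=[1.2828 -0.1436; -0.1436 0.4147]  K=[0.5743 -0.1779; 0.0871 0.4220]  nu=[6.1821, 2.4833]  x^+=[0.1106, 2.1839]  P^+=[0.2962 0.0489; 0.0489 0.1028]
step 4: x^-=[0.3511, 2.0648]  P^-=[0.7393 0.0431; 0.0431 0.1668]  S=[1.2602 -0.1439; -0.1439 0.4074]  K=[0.5660 -0.1842; 0.0824 0.4099]  nu=[-3.6817, 1.5800]  x^+=[-2.0236, 2.4092]  P^+=[0.2918 0.0463; 0.0463 0.0995]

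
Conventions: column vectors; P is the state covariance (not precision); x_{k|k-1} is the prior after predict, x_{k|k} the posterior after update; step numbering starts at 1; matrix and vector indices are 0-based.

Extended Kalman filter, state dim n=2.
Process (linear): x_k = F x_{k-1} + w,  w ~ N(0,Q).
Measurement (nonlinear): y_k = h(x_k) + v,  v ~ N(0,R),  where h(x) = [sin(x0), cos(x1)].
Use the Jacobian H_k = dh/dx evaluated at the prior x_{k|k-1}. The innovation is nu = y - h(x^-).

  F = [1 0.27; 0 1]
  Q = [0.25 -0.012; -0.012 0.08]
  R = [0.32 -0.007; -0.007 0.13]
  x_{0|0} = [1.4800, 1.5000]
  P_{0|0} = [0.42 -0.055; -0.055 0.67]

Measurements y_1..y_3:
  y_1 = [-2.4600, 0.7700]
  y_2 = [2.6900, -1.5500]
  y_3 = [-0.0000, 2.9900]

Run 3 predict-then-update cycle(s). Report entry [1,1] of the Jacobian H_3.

step 1: x^-=[1.8850, 1.5000]  P^-=[0.6891 0.1139; 0.1139 0.7500]  H_jac=[-0.3091 0.0000; 0.0000 -0.9975]  S=[0.3858 0.0281; 0.0281 0.8762]  K=[-0.5439 -0.1122; -0.0291 -0.8528]  nu=[-3.4110, 0.6993]  x^+=[3.6616, 1.0029]  P^+=[0.5606 0.0108; 0.0108 0.1109]
step 2: x^-=[3.9324, 1.0029]  P^-=[0.8245 0.0288; 0.0288 0.1909]  H_jac=[-0.7033 0.0000; 0.0000 -0.8430]  S=[0.7278 0.0101; 0.0101 0.2657]  K=[-0.7959 -0.0611; -0.0194 -0.6051]  nu=[3.4009, -2.0879]  x^+=[1.3534, 2.2001]  P^+=[0.3615 0.0028; 0.0028 0.0931]
step 3: x^-=[1.9474, 2.2001]  P^-=[0.6198 0.0160; 0.0160 0.1731]  H_jac=[-0.3678 0.0000; 0.0000 -0.8084]  S=[0.4038 -0.0023; -0.0023 0.2432]  K=[-0.5648 -0.0583; -0.0178 -0.5758]  nu=[-0.9299, 3.5786]  x^+=[2.2639, 0.1560]  P^+=[0.4903 0.0045; 0.0045 0.0924]

H_jac[1,1] = -0.8084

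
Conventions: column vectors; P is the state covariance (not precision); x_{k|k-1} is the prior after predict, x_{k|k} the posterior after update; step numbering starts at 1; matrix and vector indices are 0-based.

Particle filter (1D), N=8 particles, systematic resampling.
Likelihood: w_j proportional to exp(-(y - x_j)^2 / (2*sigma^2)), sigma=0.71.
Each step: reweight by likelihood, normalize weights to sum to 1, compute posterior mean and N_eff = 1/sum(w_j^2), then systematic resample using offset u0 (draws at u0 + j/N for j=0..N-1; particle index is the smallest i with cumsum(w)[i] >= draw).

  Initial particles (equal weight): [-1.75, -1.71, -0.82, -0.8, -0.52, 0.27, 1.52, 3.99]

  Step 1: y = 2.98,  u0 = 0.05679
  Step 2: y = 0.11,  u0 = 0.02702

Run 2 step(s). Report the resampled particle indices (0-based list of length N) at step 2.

resampled_idx = [0, 0, 0, 0, 1, 1, 1, 1]

step 1: w=[0.0000, 0.0000, 0.0000, 0.0000, 0.0000, 0.0014, 0.2489, 0.7496]  mean=3.3698  Neff=1.6027  idx=[6, 6, 7, 7, 7, 7, 7, 7]
step 2: w=[0.5000, 0.5000, 0.0000, 0.0000, 0.0000, 0.0000, 0.0000, 0.0000]  mean=1.5200  Neff=2.0000  idx=[0, 0, 0, 0, 1, 1, 1, 1]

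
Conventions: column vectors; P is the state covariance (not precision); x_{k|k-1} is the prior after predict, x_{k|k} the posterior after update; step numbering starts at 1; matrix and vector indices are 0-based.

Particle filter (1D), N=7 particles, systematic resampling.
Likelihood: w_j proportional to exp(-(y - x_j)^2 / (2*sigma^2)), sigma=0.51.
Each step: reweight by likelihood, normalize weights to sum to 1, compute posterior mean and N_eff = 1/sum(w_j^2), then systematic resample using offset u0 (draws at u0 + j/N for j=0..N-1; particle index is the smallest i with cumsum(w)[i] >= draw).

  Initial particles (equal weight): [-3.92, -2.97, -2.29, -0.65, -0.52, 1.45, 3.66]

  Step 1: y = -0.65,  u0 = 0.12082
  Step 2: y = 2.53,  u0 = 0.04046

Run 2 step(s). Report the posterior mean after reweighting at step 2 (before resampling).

step 1: w=[0.0000, 0.0000, 0.0029, 0.5066, 0.4904, 0.0001, 0.0000]  mean=-0.5908  Neff=2.0115  idx=[3, 3, 3, 4, 4, 4, 4]
step 2: w=[0.0455, 0.0455, 0.0455, 0.2159, 0.2159, 0.2159, 0.2159]  mean=-0.5377  Neff=5.1917  idx=[0, 3, 3, 4, 5, 5, 6]

post_mean = -0.5377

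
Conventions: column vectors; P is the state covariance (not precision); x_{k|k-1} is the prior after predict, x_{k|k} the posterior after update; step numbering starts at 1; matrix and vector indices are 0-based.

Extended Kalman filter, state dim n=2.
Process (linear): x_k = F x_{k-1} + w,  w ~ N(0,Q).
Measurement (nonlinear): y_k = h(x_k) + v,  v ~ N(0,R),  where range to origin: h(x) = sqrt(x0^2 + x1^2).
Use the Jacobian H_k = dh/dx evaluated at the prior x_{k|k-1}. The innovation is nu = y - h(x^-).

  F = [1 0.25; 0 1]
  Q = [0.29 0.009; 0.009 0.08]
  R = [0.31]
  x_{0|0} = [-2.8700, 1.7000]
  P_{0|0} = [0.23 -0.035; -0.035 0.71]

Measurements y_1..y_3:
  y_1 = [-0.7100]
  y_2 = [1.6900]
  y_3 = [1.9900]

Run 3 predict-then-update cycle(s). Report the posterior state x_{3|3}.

x_post = [-1.8324, -0.3159]

step 1: x^-=[-2.4450, 1.7000]  P^-=[0.5469 0.1515; 0.1515 0.7900]  H_jac=[-0.8210 0.5709]  S=[0.7941]  K=[-0.4565; 0.4113]  nu=[-3.6879]  x^+=[-0.7614, 0.1832]  P^+=[0.3814 0.3006; 0.3006 0.6557]
step 2: x^-=[-0.7156, 0.1832]  P^-=[0.8627 0.4735; 0.4735 0.7357]  H_jac=[-0.9688 0.2480]  S=[0.9373]  K=[-0.7663; -0.2947]  nu=[0.9513]  x^+=[-1.4446, -0.0972]  P^+=[0.3123 0.2618; 0.2618 0.6543]
step 3: x^-=[-1.4689, -0.0972]  P^-=[0.7741 0.4344; 0.4344 0.7343]  H_jac=[-0.9978 -0.0660]  S=[1.1411]  K=[-0.7020; -0.4223]  nu=[0.5179]  x^+=[-1.8324, -0.3159]  P^+=[0.2117 0.0961; 0.0961 0.5307]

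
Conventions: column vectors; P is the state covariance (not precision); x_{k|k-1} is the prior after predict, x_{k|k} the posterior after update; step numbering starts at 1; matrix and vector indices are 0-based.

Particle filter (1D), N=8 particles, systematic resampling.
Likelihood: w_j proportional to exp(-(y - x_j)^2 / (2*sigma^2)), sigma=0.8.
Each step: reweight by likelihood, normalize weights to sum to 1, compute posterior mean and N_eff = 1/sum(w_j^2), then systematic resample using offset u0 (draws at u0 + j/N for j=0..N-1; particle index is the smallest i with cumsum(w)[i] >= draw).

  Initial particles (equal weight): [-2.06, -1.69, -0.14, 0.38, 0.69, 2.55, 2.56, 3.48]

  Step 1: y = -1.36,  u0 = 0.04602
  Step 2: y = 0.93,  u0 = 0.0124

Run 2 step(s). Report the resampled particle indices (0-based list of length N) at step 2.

step 1: w=[0.3336, 0.4492, 0.1529, 0.0459, 0.0183, 0.0000, 0.0000, 0.0000]  mean=-1.4376  Neff=2.9507  idx=[0, 0, 0, 1, 1, 1, 2, 2]
step 2: w=[0.0011, 0.0011, 0.0011, 0.0056, 0.0056, 0.0056, 0.4899, 0.4899]  mean=-0.1725  Neff=2.0828  idx=[4, 6, 6, 6, 7, 7, 7, 7]

resampled_idx = [4, 6, 6, 6, 7, 7, 7, 7]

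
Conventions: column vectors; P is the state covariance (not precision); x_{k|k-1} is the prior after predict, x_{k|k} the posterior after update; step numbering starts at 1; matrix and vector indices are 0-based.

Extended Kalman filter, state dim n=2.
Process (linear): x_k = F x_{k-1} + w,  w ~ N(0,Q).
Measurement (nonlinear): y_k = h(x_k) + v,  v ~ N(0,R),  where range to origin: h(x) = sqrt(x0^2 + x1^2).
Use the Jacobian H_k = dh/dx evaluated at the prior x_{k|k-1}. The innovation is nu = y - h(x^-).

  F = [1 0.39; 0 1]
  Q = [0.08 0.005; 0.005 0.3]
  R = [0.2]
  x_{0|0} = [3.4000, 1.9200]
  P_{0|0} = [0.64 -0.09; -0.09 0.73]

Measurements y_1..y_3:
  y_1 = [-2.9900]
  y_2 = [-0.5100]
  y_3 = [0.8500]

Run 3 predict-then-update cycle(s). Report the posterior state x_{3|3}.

x_post = [-0.7011, 0.5423]

step 1: x^-=[4.1488, 1.9200]  P^-=[0.7608 0.1997; 0.1997 1.0300]  H_jac=[0.9075 0.4200]  S=[1.1605]  K=[0.6672; 0.5289]  nu=[-7.5615]  x^+=[-0.8965, -2.0794]  P^+=[0.2442 -0.2099; -0.2099 0.7053]
step 2: x^-=[-1.7074, -2.0794]  P^-=[0.2678 0.0702; 0.0702 1.0053]  H_jac=[-0.6346 -0.7728]  S=[0.9772]  K=[-0.2294; -0.8407]  nu=[-3.2006]  x^+=[-0.9732, 0.6114]  P^+=[0.2163 -0.1183; -0.1183 0.3147]
step 3: x^-=[-0.7347, 0.6114]  P^-=[0.2519 0.0095; 0.0095 0.6147]  H_jac=[-0.7687 0.6396]  S=[0.5910]  K=[-0.3174; 0.6529]  nu=[-0.1058]  x^+=[-0.7011, 0.5423]  P^+=[0.1924 0.1320; 0.1320 0.3627]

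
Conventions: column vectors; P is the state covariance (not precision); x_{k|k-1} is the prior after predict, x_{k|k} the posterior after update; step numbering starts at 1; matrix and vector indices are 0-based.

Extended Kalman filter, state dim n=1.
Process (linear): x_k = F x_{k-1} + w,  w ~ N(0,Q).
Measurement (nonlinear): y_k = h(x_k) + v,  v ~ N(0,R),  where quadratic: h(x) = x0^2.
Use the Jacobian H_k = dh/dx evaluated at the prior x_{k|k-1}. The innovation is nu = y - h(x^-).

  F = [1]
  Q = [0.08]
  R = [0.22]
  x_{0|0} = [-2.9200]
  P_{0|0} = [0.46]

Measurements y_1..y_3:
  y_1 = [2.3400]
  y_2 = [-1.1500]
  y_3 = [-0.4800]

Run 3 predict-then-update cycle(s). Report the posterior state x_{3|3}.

x_post = [-0.4460]

step 1: x^-=[-2.9200]  P^-=[0.5400]  H_jac=[-5.8400]  S=[18.6370]  K=[-0.1692]  nu=[-6.1864]  x^+=[-1.8732]  P^+=[0.0064]
step 2: x^-=[-1.8732]  P^-=[0.0864]  H_jac=[-3.7464]  S=[1.4323]  K=[-0.2259]  nu=[-4.6588]  x^+=[-0.8206]  P^+=[0.0133]
step 3: x^-=[-0.8206]  P^-=[0.0933]  H_jac=[-1.6413]  S=[0.4712]  K=[-0.3248]  nu=[-1.1535]  x^+=[-0.4460]  P^+=[0.0435]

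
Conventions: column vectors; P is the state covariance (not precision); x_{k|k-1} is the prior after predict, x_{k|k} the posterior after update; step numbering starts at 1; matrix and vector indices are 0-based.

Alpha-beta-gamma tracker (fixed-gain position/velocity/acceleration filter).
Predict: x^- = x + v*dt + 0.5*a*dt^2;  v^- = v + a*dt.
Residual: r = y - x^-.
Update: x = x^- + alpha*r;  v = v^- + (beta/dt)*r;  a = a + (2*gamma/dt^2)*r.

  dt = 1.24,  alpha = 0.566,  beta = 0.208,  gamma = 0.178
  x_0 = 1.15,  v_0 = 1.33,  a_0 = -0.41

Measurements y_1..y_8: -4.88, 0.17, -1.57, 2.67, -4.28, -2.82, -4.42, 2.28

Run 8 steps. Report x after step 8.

x_post = 2.0622

step 1: x_pred=2.4840  r=-7.3640  x^+=-1.6840  v^+=-0.4137  a^+=-2.1150
step 2: x_pred=-3.8230  r=3.9930  x^+=-1.5629  v^+=-2.3664  a^+=-1.1905
step 3: x_pred=-5.4126  r=3.8426  x^+=-3.2377  v^+=-3.1981  a^+=-0.3008
step 4: x_pred=-7.4346  r=10.1046  x^+=-1.7154  v^+=-1.8762  a^+=2.0387
step 5: x_pred=-2.4745  r=-1.8055  x^+=-3.4964  v^+=0.3490  a^+=1.6207
step 6: x_pred=-1.8177  r=-1.0023  x^+=-2.3850  v^+=2.1905  a^+=1.3886
step 7: x_pred=1.3987  r=-5.8187  x^+=-1.8947  v^+=2.9363  a^+=0.0414
step 8: x_pred=1.7781  r=0.5019  x^+=2.0622  v^+=3.0718  a^+=0.1576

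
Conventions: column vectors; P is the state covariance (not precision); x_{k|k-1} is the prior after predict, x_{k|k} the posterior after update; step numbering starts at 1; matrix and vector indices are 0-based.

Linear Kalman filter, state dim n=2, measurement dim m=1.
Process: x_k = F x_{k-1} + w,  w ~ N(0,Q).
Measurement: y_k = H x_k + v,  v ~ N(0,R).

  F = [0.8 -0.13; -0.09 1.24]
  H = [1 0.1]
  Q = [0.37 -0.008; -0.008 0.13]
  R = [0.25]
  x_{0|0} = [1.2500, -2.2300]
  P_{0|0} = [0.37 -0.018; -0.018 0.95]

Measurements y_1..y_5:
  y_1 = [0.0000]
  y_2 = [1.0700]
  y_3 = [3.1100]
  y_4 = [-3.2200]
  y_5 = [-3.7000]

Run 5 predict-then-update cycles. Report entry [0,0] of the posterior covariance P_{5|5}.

step 1: x^-=[1.2899, -2.8777]  P^-=[0.6266 -0.2058; -0.2058 1.5977]  S=[0.8514]  K=[0.7118; -0.0541]  nu=[-1.0021]  x^+=[0.5766, -2.8235]  P^+=[0.1953 -0.1731; -0.1731 1.5952]
step 2: x^-=[0.8283, -3.5530]  P^-=[0.5579 -0.4529; -0.4529 2.6231]  S=[0.7436]  K=[0.6894; -0.2563]  nu=[0.5970]  x^+=[1.2399, -3.7060]  P^+=[0.2045 -0.3215; -0.3215 2.5742]
step 3: x^-=[1.4737, -4.7071]  P^-=[0.6113 -0.7604; -0.7604 4.1615]  S=[0.7508]  K=[0.7129; -0.4585]  nu=[2.1070]  x^+=[2.9757, -5.6731]  P^+=[0.2297 -0.5150; -0.5150 4.0037]
step 4: x^-=[3.1181, -7.3024]  P^-=[0.6918 -1.1868; -1.1868 6.4029]  S=[0.7685]  K=[0.7458; -0.7112]  nu=[-5.6078]  x^+=[-1.0642, -3.3141]  P^+=[0.2644 -0.7792; -0.7792 6.0142]
step 5: x^-=[-0.4205, -4.0137]  P^-=[0.8029 -1.7786; -1.7786 9.5534]  S=[0.7927]  K=[0.7885; -1.0385]  nu=[-2.8781]  x^+=[-2.6899, -1.0247]  P^+=[0.3101 -1.1295; -1.1295 8.6984]

P_post[0,0] = 0.3101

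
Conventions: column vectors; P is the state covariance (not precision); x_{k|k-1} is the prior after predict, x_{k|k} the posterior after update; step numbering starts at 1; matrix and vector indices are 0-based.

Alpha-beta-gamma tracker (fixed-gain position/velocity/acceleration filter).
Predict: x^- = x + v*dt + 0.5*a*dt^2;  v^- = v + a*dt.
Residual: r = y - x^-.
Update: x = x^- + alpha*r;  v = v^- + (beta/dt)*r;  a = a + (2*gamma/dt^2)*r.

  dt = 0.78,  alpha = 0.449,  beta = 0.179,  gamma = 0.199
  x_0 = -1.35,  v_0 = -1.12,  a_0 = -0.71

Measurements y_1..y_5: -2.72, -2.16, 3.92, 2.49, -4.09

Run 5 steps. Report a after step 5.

step 1: x_pred=-2.4396  r=-0.2804  x^+=-2.5655  v^+=-1.7382  a^+=-0.8934
step 2: x_pred=-4.1930  r=2.0330  x^+=-3.2802  v^+=-1.9685  a^+=0.4365
step 3: x_pred=-4.6828  r=8.6028  x^+=-0.8202  v^+=0.3462  a^+=6.0643
step 4: x_pred=1.2947  r=1.1953  x^+=1.8314  v^+=5.3507  a^+=6.8462
step 5: x_pred=8.0875  r=-12.1775  x^+=2.6198  v^+=7.8962  a^+=-1.1200

a_post = -1.1200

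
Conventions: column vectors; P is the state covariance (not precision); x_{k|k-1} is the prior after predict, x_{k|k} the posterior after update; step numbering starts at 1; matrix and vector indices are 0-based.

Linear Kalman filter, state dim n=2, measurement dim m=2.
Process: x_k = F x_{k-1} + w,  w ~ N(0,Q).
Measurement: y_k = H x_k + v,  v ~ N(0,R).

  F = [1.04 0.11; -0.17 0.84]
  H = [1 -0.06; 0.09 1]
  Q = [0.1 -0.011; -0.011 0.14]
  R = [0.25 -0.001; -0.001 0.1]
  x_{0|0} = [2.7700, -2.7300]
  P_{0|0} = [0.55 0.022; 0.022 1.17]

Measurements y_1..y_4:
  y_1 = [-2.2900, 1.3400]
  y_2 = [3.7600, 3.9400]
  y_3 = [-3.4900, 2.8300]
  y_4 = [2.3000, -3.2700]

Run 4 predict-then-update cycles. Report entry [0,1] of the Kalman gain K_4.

K[0,1] = -0.0090

step 1: x^-=[2.5805, -2.7641]  P^-=[0.7141 0.0187; 0.0187 0.9752]  S=[0.9653 0.0233; 0.0233 1.0843]  K=[0.7371 0.0606; -0.0631 0.9022]  nu=[-5.0363, 3.8719]  x^+=[-0.8969, 1.0469]  P^+=[0.1835 -0.0112; -0.0112 0.0913]
step 2: x^-=[-0.8177, 1.0319]  P^-=[0.2971 -0.0446; -0.0446 0.2129]  S=[0.5532 -0.0314; -0.0314 0.3073]  K=[0.5417 -0.0028; -0.0655 0.6731]  nu=[4.6396, 2.9817]  x^+=[1.6873, 2.7350]  P^+=[0.1346 -0.0129; -0.0129 0.0685]
step 3: x^-=[2.0557, 2.0106]  P^-=[0.2435 -0.0395; -0.0395 0.1959]  S=[0.4990 -0.0302; -0.0302 0.2908]  K=[0.4922 -0.0095; -0.0632 0.6550]  nu=[-5.4250, 0.6344]  x^+=[-0.6206, 2.7690]  P^+=[0.1223 -0.0125; -0.0125 0.0667]
step 4: x^-=[-0.3409, 2.4315]  P^-=[0.2303 -0.0371; -0.0371 0.1941]  S=[0.4854 -0.0288; -0.0288 0.2893]  K=[0.4784 -0.0090; -0.0616 0.6533]  nu=[2.7868, -5.6708]  x^+=[1.0431, -1.4452]  P^+=[0.1189 -0.0121; -0.0121 0.0665]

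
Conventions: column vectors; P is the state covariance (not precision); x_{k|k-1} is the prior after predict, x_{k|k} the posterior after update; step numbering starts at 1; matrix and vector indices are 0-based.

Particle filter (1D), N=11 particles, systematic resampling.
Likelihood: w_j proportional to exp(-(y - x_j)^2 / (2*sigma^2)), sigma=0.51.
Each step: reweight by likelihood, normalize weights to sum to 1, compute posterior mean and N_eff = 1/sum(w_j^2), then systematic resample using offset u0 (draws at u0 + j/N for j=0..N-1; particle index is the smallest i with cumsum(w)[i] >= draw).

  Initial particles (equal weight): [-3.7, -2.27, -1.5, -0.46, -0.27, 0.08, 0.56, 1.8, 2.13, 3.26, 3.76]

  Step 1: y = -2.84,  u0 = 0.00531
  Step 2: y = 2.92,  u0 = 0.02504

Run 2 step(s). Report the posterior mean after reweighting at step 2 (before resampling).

step 1: w=[0.2984, 0.6623, 0.0392, 0.0000, 0.0000, 0.0000, 0.0000, 0.0000, 0.0000, 0.0000, 0.0000]  mean=-2.6665  Neff=1.8893  idx=[0, 0, 0, 0, 1, 1, 1, 1, 1, 1, 1]
step 2: w=[0.0000, 0.0000, 0.0000, 0.0000, 0.1429, 0.1429, 0.1429, 0.1429, 0.1429, 0.1429, 0.1429]  mean=-2.2700  Neff=7.0000  idx=[4, 4, 5, 6, 6, 7, 7, 8, 9, 9, 10]

post_mean = -2.2700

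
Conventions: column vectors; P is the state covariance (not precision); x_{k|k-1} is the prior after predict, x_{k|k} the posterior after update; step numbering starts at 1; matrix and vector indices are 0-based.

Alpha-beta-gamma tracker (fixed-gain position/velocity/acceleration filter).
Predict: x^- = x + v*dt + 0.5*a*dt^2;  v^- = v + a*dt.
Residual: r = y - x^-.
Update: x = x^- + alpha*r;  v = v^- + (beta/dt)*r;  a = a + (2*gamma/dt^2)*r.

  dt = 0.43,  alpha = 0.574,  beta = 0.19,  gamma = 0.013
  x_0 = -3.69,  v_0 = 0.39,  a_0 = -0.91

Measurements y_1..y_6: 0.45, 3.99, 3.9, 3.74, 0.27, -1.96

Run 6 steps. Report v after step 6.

step 1: x_pred=-3.6064  r=4.0564  x^+=-1.2780  v^+=1.7911  a^+=-0.3396
step 2: x_pred=-0.5393  r=4.5293  x^+=2.0605  v^+=3.6464  a^+=0.2973
step 3: x_pred=3.6559  r=0.2441  x^+=3.7960  v^+=3.8820  a^+=0.3316
step 4: x_pred=5.4960  r=-1.7560  x^+=4.4880  v^+=3.2487  a^+=0.0847
step 5: x_pred=5.8928  r=-5.6228  x^+=2.6653  v^+=0.8006  a^+=-0.7060
step 6: x_pred=2.9443  r=-4.9043  x^+=0.1292  v^+=-1.6700  a^+=-1.3956

v_post = -1.6700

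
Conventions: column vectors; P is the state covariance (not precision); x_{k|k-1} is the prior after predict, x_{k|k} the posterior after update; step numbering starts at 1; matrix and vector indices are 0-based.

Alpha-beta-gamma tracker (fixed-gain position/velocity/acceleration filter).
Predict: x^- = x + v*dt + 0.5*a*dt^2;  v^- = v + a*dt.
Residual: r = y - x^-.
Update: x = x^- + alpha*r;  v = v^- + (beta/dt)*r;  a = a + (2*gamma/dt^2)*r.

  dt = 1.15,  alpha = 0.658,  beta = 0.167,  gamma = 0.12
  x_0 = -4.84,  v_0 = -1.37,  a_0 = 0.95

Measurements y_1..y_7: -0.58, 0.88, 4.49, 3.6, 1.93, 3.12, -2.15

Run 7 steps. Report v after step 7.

step 1: x_pred=-5.7873  r=5.2073  x^+=-2.3609  v^+=0.4787  a^+=1.8950
step 2: x_pred=-0.5573  r=1.4373  x^+=0.3884  v^+=2.8667  a^+=2.1558
step 3: x_pred=5.1106  r=-0.6206  x^+=4.7023  v^+=5.2557  a^+=2.0432
step 4: x_pred=12.0974  r=-8.4974  x^+=6.5061  v^+=6.3715  a^+=0.5011
step 5: x_pred=14.1647  r=-12.2347  x^+=6.1143  v^+=5.1711  a^+=-1.7191
step 6: x_pred=10.9242  r=-7.8042  x^+=5.7890  v^+=2.0608  a^+=-3.1354
step 7: x_pred=6.0856  r=-8.2356  x^+=0.6666  v^+=-2.7409  a^+=-4.6300

v_post = -2.7409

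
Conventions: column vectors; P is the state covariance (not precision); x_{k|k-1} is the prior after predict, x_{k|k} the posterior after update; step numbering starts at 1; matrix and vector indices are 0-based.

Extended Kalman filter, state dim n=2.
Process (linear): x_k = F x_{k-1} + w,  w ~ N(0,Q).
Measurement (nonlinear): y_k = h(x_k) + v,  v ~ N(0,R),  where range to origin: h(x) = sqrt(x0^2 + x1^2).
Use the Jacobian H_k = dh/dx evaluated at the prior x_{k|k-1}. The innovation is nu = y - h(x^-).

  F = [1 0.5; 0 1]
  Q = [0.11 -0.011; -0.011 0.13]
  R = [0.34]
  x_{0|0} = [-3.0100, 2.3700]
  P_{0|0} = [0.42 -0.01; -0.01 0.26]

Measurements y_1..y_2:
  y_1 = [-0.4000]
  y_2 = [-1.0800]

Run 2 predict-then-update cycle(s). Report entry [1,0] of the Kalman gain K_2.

step 1: x^-=[-1.8250, 2.3700]  P^-=[0.5850 0.1090; 0.1090 0.3900]  H_jac=[-0.6101 0.7923]  S=[0.6972]  K=[-0.3881; 0.3478]  nu=[-3.3912]  x^+=[-0.5090, 1.1905]  P^+=[0.4800 0.2031; 0.2031 0.3057]
step 2: x^-=[0.0862, 1.1905]  P^-=[0.8695 0.3449; 0.3449 0.4357]  H_jac=[0.0722 0.9974]  S=[0.8276]  K=[0.4916; 0.5551]  nu=[-2.2736]  x^+=[-1.0314, -0.0717]  P^+=[0.6695 0.1191; 0.1191 0.1806]

K[1,0] = 0.5551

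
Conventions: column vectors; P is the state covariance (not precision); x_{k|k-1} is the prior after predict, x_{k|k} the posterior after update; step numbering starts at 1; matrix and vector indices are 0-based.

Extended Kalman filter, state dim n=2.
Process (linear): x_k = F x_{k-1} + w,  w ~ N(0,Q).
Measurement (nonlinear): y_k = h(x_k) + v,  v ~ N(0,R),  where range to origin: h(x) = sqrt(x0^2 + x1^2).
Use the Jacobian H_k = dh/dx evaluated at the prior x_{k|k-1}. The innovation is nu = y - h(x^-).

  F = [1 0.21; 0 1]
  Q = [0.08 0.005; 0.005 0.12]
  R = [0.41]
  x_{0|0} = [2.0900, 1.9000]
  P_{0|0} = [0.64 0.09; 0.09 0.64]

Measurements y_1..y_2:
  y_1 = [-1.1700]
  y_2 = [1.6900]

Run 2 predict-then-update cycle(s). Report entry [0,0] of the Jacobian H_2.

H_jac[0,0] = 0.9049

step 1: x^-=[2.4890, 1.9000]  P^-=[0.7860 0.2294; 0.2294 0.7600]  H_jac=[0.7949 0.6068]  S=[1.4077]  K=[0.5427; 0.4571]  nu=[-4.3013]  x^+=[0.1546, -0.0662]  P^+=[0.3714 -0.1198; -0.1198 0.4658]
step 2: x^-=[0.1407, -0.0662]  P^-=[0.4216 -0.0170; -0.0170 0.5858]  H_jac=[0.9049 -0.4256]  S=[0.8745]  K=[0.4446; -0.3027]  nu=[1.5345]  x^+=[0.8229, -0.5307]  P^+=[0.2488 0.1007; 0.1007 0.5057]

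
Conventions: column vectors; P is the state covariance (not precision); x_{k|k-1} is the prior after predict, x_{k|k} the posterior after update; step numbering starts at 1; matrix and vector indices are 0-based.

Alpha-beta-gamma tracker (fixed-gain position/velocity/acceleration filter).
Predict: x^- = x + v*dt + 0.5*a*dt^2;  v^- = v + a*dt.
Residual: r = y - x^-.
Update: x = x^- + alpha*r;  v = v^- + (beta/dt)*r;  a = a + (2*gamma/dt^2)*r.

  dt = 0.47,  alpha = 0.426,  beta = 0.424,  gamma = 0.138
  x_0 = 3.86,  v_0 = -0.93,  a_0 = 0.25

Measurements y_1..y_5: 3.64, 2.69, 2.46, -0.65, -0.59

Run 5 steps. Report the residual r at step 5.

step 1: x_pred=3.4505  r=0.1895  x^+=3.5312  v^+=-0.6416  a^+=0.4868
step 2: x_pred=3.2835  r=-0.5935  x^+=3.0306  v^+=-0.9482  a^+=-0.2547
step 3: x_pred=2.5569  r=-0.0969  x^+=2.5156  v^+=-1.1553  a^+=-0.3758
step 4: x_pred=1.9311  r=-2.5811  x^+=0.8316  v^+=-3.6604  a^+=-3.6007
step 5: x_pred=-1.2865  r=0.6965  x^+=-0.9898  v^+=-4.7244  a^+=-2.7305

resid = 0.6965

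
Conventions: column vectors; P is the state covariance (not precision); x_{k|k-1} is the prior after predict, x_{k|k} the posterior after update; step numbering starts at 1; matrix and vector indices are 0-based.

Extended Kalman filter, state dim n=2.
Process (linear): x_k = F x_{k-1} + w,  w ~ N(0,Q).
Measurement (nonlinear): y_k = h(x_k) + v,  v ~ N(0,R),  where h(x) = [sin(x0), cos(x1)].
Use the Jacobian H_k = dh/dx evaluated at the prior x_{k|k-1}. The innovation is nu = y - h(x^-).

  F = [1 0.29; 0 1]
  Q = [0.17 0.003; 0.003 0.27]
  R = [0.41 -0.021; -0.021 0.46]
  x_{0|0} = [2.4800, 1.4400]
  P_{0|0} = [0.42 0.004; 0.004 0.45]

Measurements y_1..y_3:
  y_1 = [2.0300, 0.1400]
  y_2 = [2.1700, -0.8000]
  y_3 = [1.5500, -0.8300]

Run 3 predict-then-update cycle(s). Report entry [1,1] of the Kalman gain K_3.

step 1: x^-=[2.8976, 1.4400]  P^-=[0.6302 0.1375; 0.1375 0.7200]  H_jac=[-0.9704 0.0000; 0.0000 -0.9915]  S=[1.0034 0.1113; 0.1113 1.1678]  K=[-0.6029 -0.0593; -0.0659 -0.6050]  nu=[1.7884, 0.0096]  x^+=[1.8189, 1.3164]  P^+=[0.2534 0.0147; 0.0147 0.2793]
step 2: x^-=[2.2006, 1.3164]  P^-=[0.4555 0.0987; 0.0987 0.5493]  H_jac=[-0.5890 0.0000; 0.0000 -0.9678]  S=[0.5680 0.0353; 0.0353 0.9745]  K=[-0.4673 -0.0811; -0.0687 -0.5430]  nu=[1.3619, -1.0517]  x^+=[1.6496, 1.7940]  P^+=[0.3224 0.0284; 0.0284 0.2566]
step 3: x^-=[2.1699, 1.7940]  P^-=[0.5304 0.1058; 0.1058 0.5266]  H_jac=[-0.5639 0.0000; 0.0000 -0.9752]  S=[0.5787 0.0372; 0.0372 0.9608]  K=[-0.5113 -0.0876; -0.0690 -0.5318]  nu=[0.7241, -0.6086]  x^+=[1.8530, 2.0678]  P^+=[0.3685 0.0303; 0.0303 0.2494]

K[1,1] = -0.5318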